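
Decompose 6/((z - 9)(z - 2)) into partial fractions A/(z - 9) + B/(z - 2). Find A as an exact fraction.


Step 1: Multiply both sides by (z - 9) and set z = 9
Step 2: A = 6 / (9 - 2)
Step 3: A = 6 / 7
Step 4: A = 6/7

6/7


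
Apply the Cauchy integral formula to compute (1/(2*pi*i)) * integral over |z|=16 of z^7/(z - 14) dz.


Step 1: f(z) = z^7, a = 14 is inside |z| = 16
Step 2: By Cauchy integral formula: (1/(2pi*i)) * integral = f(a)
Step 3: f(14) = 14^7 = 105413504

105413504


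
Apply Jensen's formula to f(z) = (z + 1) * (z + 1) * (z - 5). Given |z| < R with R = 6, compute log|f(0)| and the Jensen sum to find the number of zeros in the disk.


Jensen's formula: (1/2pi)*integral log|f(Re^it)|dt = log|f(0)| + sum_{|a_k|<R} log(R/|a_k|)
Step 1: f(0) = 1 * 1 * (-5) = -5
Step 2: log|f(0)| = log|-1| + log|-1| + log|5| = 1.6094
Step 3: Zeros inside |z| < 6: -1, -1, 5
Step 4: Jensen sum = log(6/1) + log(6/1) + log(6/5) = 3.7658
Step 5: n(R) = number of terms in the Jensen sum = count of zeros inside |z| < 6 = 3

3


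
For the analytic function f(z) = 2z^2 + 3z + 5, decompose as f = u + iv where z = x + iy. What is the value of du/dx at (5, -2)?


Step 1: f(z) = 2(x+iy)^2 + 3(x+iy) + 5
Step 2: u = 2(x^2 - y^2) + 3x + 5
Step 3: u_x = 4x + 3
Step 4: At (5, -2): u_x = 20 + 3 = 23

23


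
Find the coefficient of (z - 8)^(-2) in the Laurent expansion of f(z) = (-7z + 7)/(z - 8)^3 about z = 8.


Step 1: Write the numerator in powers of (z - 8): -7z + 7 = -7(z - 8) + (-7*8 + 7) = -7(z - 8) - 49
Step 2: Divide by (z - 8)^3: f(z) = -49(z - 8)^(-3) - 7(z - 8)^(-2)
Step 3: This finite sum is the Laurent series of f about z = 8.
Step 4: Coefficient of (z - 8)^(-2) = coefficient of (z - 8) in the re-centred numerator = -7

-7


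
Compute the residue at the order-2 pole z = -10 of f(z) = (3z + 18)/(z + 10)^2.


Step 1: Pole of order 2 at z = -10
Step 2: Res = lim d/dz [(z + 10)^2 * f(z)] as z -> -10
Step 3: (z + 10)^2 * f(z) = 3z + 18
Step 4: d/dz[3z + 18] = 3

3


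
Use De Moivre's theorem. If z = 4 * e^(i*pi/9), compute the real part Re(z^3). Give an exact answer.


Step 1: By De Moivre's theorem, z^3 = 4^3 * e^(i*3*pi/9) = 64 * (cos(pi/3) + i*sin(pi/3))
Step 2: |z|^3 = 4^3 = 64
Step 3: The angle pi/3 already lies in [0, 2*pi)
Step 4: cos(pi/3) = 1/2
Step 5: Re(z^3) = 64 * 1/2 = 32

32


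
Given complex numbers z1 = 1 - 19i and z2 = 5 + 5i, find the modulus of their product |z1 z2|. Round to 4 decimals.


Step 1: |z1| = sqrt(1^2 + (-19)^2) = sqrt(362)
Step 2: |z2| = sqrt(5^2 + 5^2) = sqrt(50)
Step 3: |z1*z2| = |z1|*|z2| = sqrt(362) * sqrt(50) = sqrt(362 * 50) = sqrt(18100)
Step 4: = 134.5362

134.5362


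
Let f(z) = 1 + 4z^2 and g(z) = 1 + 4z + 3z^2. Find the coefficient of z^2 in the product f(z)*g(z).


Step 1: z^2 term in f*g comes from: (1)*(3z^2) + (0)*(4z) + (4z^2)*(1)
Step 2: = 3 + 0 + 4
Step 3: = 7

7


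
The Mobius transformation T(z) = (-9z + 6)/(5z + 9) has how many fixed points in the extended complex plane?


Step 1: Fixed points satisfy T(z) = z
Step 2: 5z^2 + 18z - 6 = 0
Step 3: Discriminant = 18^2 - 4*5*(-6) = 444
Step 4: Number of fixed points = 2

2


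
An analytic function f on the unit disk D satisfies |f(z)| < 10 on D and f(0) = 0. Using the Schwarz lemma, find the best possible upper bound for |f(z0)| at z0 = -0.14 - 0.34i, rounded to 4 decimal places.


Step 1: g = f/10 maps D -> D with g(0) = 0, so by the Schwarz lemma |g(z)| <= |z|, i.e. |f(z)| <= 10|z|; this is sharp (f(z) = 10z).
Step 2: |z0|^2 = (-0.14)^2 + (-0.34)^2 = 0.1352
Step 3: |z0| = sqrt(0.1352) = 0.367696
Step 4: Best bound = 10 * |z0| = 10 * 0.367696 = 3.677

3.677


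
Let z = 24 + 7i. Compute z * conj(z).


Step 1: conj(z) = 24 - 7i
Step 2: z * conj(z) = 24^2 + 7^2
Step 3: = 576 + 49 = 625

625


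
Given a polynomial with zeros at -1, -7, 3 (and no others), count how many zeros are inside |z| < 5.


Step 1: Check each root:
  z = -1: |-1| = 1 < 5
  z = -7: |-7| = 7 >= 5
  z = 3: |3| = 3 < 5
Step 2: Count = 2

2


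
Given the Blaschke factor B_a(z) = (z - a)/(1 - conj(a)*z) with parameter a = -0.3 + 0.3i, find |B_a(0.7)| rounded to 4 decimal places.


Step 1: Numerator z0 - a = 0.7 - (-0.3 + 0.3i) = 1 - 0.3i
Step 2: Denominator 1 - conj(a)*z0 = 1 - (-0.3 - 0.3i)*0.7 = 1.21 + 0.21i
Step 3: |z0 - a|^2 = 1^2 + (-0.3)^2 = 1.09; |1 - conj(a)*z0|^2 = 1.21^2 + 0.21^2 = 1.5082
Step 4: |B_a(0.7)| = sqrt(1.09 / 1.5082) = sqrt(0.722716)
Step 5: = 0.8501

0.8501


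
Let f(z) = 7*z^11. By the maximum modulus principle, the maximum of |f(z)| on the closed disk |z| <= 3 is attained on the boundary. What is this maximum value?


Step 1: On |z| = 3, |f(z)| = 7 * |z|^11 = 7 * 3^11
Step 2: By maximum modulus principle, maximum is on boundary.
Step 3: Maximum = 7 * 177147 = 1240029

1240029


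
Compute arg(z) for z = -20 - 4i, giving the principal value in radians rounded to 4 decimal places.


Step 1: z = -20 - 4i
Step 2: arg(z) = atan2(-4, -20)
Step 3: arg(z) = -2.9442

-2.9442


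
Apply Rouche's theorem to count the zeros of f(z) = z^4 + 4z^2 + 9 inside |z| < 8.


Step 1: On |z| = 8 the three terms have sizes |z^4| = 8^4 = 4096, |4z^2| = 4*8^2 = 256, |9| = 9
Step 2: The dominant term is g(z) = z^4; let h(z) = 4z^2 + 9 so f = g + h
Step 3: On |z| = 8: |g| = 4096 and |h| <= 256 + 9 = 265
Step 4: Since 4096 > 265, |h| < |g| on |z| = 8, so by Rouche f has the same number of zeros as g inside |z| < 8
Step 5: g(z) = z^4 has 4 zeros (all at the origin) inside |z| < 8. Answer = 4

4


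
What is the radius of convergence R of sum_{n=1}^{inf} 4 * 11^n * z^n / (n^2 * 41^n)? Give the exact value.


Step 1: General term a_n = 4 * 11^n / (n^2 * 41^n)
Step 2: By the root test, |a_n|^(1/n) = 4^(1/n) * 11 / (n^(2/n) * 41) -> 11/41 as n -> infinity (since 4^(1/n) -> 1 and n^(2/n) -> 1)
Step 3: R = 1/lim|a_n|^(1/n) = 41/11

41/11


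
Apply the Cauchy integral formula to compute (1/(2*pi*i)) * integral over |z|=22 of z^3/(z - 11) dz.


Step 1: f(z) = z^3, a = 11 is inside |z| = 22
Step 2: By Cauchy integral formula: (1/(2pi*i)) * integral = f(a)
Step 3: f(11) = 11^3 = 1331

1331


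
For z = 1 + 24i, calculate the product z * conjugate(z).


Step 1: conj(z) = 1 - 24i
Step 2: z * conj(z) = 1^2 + 24^2
Step 3: = 1 + 576 = 577

577


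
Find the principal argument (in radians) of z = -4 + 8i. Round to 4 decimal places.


Step 1: z = -4 + 8i
Step 2: arg(z) = atan2(8, -4)
Step 3: arg(z) = 2.0344

2.0344


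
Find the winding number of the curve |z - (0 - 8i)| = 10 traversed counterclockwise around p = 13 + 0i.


Step 1: Center c = (0, -8), radius = 10
Step 2: |p - c|^2 = 13^2 + 8^2 = 233
Step 3: r^2 = 100
Step 4: |p-c| > r so winding number = 0

0


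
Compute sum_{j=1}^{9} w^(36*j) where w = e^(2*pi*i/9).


Step 1: The sum sum_{j=1}^{n} w^(k*j) equals n if n | k, else 0.
Step 2: Here n = 9, k = 36
Step 3: Does n divide k? 9 | 36 -> True
Step 4: Sum = 9

9


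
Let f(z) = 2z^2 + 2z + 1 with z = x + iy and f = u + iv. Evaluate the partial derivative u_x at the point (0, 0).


Step 1: f(z) = 2(x+iy)^2 + 2(x+iy) + 1
Step 2: u = 2(x^2 - y^2) + 2x + 1
Step 3: u_x = 4x + 2
Step 4: At (0, 0): u_x = 0 + 2 = 2

2


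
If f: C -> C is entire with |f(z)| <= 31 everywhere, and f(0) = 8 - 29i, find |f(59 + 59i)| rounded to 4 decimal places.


Step 1: By Liouville's theorem, a bounded entire function is constant.
Step 2: f(z) = f(0) = 8 - 29i for all z.
Step 3: |f(w)| = |8 - 29i| = sqrt(64 + 841)
Step 4: = 30.0832

30.0832


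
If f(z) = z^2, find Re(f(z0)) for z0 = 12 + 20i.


Step 1: z0 = 12 + 20i
Step 2: z0^2 = 12^2 - 20^2 + 480i
Step 3: real part = 144 - 400 = -256

-256


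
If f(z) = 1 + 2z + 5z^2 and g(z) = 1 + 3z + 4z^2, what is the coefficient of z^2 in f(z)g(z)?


Step 1: z^2 term in f*g comes from: (1)*(4z^2) + (2z)*(3z) + (5z^2)*(1)
Step 2: = 4 + 6 + 5
Step 3: = 15

15


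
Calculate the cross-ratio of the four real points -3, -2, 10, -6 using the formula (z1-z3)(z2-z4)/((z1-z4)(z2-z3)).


Step 1: (z1-z3)(z2-z4) = (-13) * 4 = -52
Step 2: (z1-z4)(z2-z3) = 3 * (-12) = -36
Step 3: Cross-ratio = 52/36 = 13/9

13/9


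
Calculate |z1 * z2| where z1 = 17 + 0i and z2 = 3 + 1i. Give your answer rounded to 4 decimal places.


Step 1: |z1| = sqrt(17^2 + 0^2) = sqrt(289)
Step 2: |z2| = sqrt(3^2 + 1^2) = sqrt(10)
Step 3: |z1*z2| = |z1|*|z2| = sqrt(289) * sqrt(10) = sqrt(289 * 10) = sqrt(2890)
Step 4: = 53.7587

53.7587


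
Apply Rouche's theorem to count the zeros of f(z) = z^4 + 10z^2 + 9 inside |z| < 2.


Step 1: On |z| = 2 the three terms have sizes |z^4| = 2^4 = 16, |10z^2| = 10*2^2 = 40, |9| = 9
Step 2: The dominant term is g(z) = 10z^2; let h(z) = z^4 + 9 so f = g + h
Step 3: On |z| = 2: |g| = 40 and |h| <= 16 + 9 = 25
Step 4: Since 40 > 25, |h| < |g| on |z| = 2, so by Rouche f has the same number of zeros as g inside |z| < 2
Step 5: g(z) = 10z^2 has 2 zeros (at the origin, multiplicity 2) inside |z| < 2. Answer = 2

2


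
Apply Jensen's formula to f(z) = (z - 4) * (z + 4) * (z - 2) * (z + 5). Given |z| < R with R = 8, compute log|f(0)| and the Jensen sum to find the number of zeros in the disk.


Jensen's formula: (1/2pi)*integral log|f(Re^it)|dt = log|f(0)| + sum_{|a_k|<R} log(R/|a_k|)
Step 1: f(0) = (-4) * 4 * (-2) * 5 = 160
Step 2: log|f(0)| = log|4| + log|-4| + log|2| + log|-5| = 5.0752
Step 3: Zeros inside |z| < 8: 4, -4, 2, -5
Step 4: Jensen sum = log(8/4) + log(8/4) + log(8/2) + log(8/5) = 3.2426
Step 5: n(R) = number of terms in the Jensen sum = count of zeros inside |z| < 8 = 4

4


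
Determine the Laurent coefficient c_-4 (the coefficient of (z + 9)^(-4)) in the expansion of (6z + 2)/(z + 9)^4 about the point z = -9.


Step 1: Write the numerator in powers of (z + 9): 6z + 2 = 6(z + 9) + (6*(-9) + 2) = 6(z + 9) - 52
Step 2: Divide by (z + 9)^4: f(z) = -52(z + 9)^(-4) + 6(z + 9)^(-3)
Step 3: This finite sum is the Laurent series of f about z = -9.
Step 4: Coefficient of (z + 9)^(-4) = 6*(-9) + 2 = -52

-52


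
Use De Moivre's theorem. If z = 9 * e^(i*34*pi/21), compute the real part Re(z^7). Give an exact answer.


Step 1: By De Moivre's theorem, z^7 = 9^7 * e^(i*7*34*pi/21) = 4782969 * (cos(34*pi/3) + i*sin(34*pi/3))
Step 2: |z|^7 = 9^7 = 4782969
Step 3: Reduce the angle mod 2*pi: 34*pi/3 - 10*pi = 4*pi/3
Step 4: cos(4*pi/3) = -1/2
Step 5: Re(z^7) = 4782969 * (-1/2) = -4782969/2

-4782969/2


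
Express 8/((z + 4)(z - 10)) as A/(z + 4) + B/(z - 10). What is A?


Step 1: Multiply both sides by (z + 4) and set z = -4
Step 2: A = 8 / (-4 - 10)
Step 3: A = 8 / (-14)
Step 4: A = -4/7

-4/7


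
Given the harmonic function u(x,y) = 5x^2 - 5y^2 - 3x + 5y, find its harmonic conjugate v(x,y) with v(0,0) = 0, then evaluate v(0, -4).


Step 1: v_x = -u_y = 10y - 5
Step 2: v_y = u_x = 10x - 3
Step 3: v = 10xy - 5x - 3y + C
Step 4: v(0,0) = 0 => C = 0
Step 5: v(0, -4) = 12

12


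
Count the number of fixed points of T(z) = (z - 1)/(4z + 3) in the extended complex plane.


Step 1: Fixed points satisfy T(z) = z
Step 2: 4z^2 + 2z + 1 = 0
Step 3: Discriminant = 2^2 - 4*4*1 = -12
Step 4: Number of fixed points = 2

2


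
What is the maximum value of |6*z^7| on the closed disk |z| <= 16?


Step 1: On |z| = 16, |f(z)| = 6 * |z|^7 = 6 * 16^7
Step 2: By maximum modulus principle, maximum is on boundary.
Step 3: Maximum = 6 * 268435456 = 1610612736

1610612736


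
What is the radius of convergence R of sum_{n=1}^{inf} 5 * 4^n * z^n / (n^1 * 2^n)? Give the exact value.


Step 1: General term a_n = 5 * 4^n / (n^1 * 2^n)
Step 2: By the root test, |a_n|^(1/n) = 5^(1/n) * 4 / (n^(1/n) * 2) -> 4/2 as n -> infinity (since 5^(1/n) -> 1 and n^(1/n) -> 1)
Step 3: R = 1/lim|a_n|^(1/n) = 2/4 = 1/2

1/2


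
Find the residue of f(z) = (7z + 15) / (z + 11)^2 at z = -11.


Step 1: Pole of order 2 at z = -11
Step 2: Res = lim d/dz [(z + 11)^2 * f(z)] as z -> -11
Step 3: (z + 11)^2 * f(z) = 7z + 15
Step 4: d/dz[7z + 15] = 7

7


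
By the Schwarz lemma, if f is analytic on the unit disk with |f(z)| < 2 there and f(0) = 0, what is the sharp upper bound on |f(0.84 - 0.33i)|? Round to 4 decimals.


Step 1: g = f/2 maps D -> D with g(0) = 0, so by the Schwarz lemma |g(z)| <= |z|, i.e. |f(z)| <= 2|z|; this is sharp (f(z) = 2z).
Step 2: |z0|^2 = 0.84^2 + (-0.33)^2 = 0.8145
Step 3: |z0| = sqrt(0.8145) = 0.902497
Step 4: Best bound = 2 * |z0| = 2 * 0.902497 = 1.805

1.805


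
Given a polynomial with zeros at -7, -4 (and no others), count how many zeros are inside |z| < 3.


Step 1: Check each root:
  z = -7: |-7| = 7 >= 3
  z = -4: |-4| = 4 >= 3
Step 2: Count = 0

0


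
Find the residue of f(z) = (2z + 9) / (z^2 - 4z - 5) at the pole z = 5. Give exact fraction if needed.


Step 1: Q(z) = z^2 - 4z - 5 = (z - 5)(z + 1)
Step 2: Q'(z) = 2z - 4
Step 3: Q'(5) = 6, P(5) = 19
Step 4: Res = P(5)/Q'(5) = 19/6 = 19/6

19/6


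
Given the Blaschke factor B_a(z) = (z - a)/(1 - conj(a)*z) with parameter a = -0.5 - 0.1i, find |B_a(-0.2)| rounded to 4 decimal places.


Step 1: Numerator z0 - a = -0.2 - (-0.5 - 0.1i) = 0.3 + 0.1i
Step 2: Denominator 1 - conj(a)*z0 = 1 - (-0.5 + 0.1i)*(-0.2) = 0.9 + 0.02i
Step 3: |z0 - a|^2 = 0.3^2 + 0.1^2 = 0.1; |1 - conj(a)*z0|^2 = 0.9^2 + 0.02^2 = 0.8104
Step 4: |B_a(-0.2)| = sqrt(0.1 / 0.8104) = sqrt(0.123396)
Step 5: = 0.3513

0.3513


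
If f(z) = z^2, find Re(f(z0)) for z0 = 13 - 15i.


Step 1: z0 = 13 - 15i
Step 2: z0^2 = 13^2 - (-15)^2 - 390i
Step 3: real part = 169 - 225 = -56

-56


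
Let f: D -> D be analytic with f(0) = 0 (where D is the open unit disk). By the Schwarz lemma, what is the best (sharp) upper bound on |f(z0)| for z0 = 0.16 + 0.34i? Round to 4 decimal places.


Step 1: Schwarz lemma: if f: D -> D is analytic with f(0) = 0, then |f(z)| <= |z| for all z in D, and this is sharp (f(z) = z).
Step 2: |z0|^2 = 0.16^2 + 0.34^2 = 0.1412
Step 3: |z0| = sqrt(0.1412) = 0.375766
Step 4: Best bound = |z0| = 0.3758

0.3758


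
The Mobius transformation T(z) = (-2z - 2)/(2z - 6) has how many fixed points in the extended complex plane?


Step 1: Fixed points satisfy T(z) = z
Step 2: 2z^2 - 4z + 2 = 0
Step 3: Discriminant = (-4)^2 - 4*2*2 = 0
Step 4: Number of fixed points = 1

1


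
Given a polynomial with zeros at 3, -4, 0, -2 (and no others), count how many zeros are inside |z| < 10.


Step 1: Check each root:
  z = 3: |3| = 3 < 10
  z = -4: |-4| = 4 < 10
  z = 0: |0| = 0 < 10
  z = -2: |-2| = 2 < 10
Step 2: Count = 4

4


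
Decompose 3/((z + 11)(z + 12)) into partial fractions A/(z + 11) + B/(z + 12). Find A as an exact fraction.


Step 1: Multiply both sides by (z + 11) and set z = -11
Step 2: A = 3 / (-11 + 12)
Step 3: A = 3 / 1
Step 4: A = 3

3


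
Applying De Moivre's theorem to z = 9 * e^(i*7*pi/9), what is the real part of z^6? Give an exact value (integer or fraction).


Step 1: By De Moivre's theorem, z^6 = 9^6 * e^(i*6*7*pi/9) = 531441 * (cos(14*pi/3) + i*sin(14*pi/3))
Step 2: |z|^6 = 9^6 = 531441
Step 3: Reduce the angle mod 2*pi: 14*pi/3 - 4*pi = 2*pi/3
Step 4: cos(2*pi/3) = -1/2
Step 5: Re(z^6) = 531441 * (-1/2) = -531441/2

-531441/2


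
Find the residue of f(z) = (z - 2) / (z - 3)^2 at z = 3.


Step 1: Pole of order 2 at z = 3
Step 2: Res = lim d/dz [(z - 3)^2 * f(z)] as z -> 3
Step 3: (z - 3)^2 * f(z) = z - 2
Step 4: d/dz[z - 2] = 1

1


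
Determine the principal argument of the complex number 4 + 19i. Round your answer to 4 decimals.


Step 1: z = 4 + 19i
Step 2: arg(z) = atan2(19, 4)
Step 3: arg(z) = 1.3633

1.3633


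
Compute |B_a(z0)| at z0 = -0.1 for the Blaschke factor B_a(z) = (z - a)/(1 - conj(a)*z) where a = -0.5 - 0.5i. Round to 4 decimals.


Step 1: Numerator z0 - a = -0.1 - (-0.5 - 0.5i) = 0.4 + 0.5i
Step 2: Denominator 1 - conj(a)*z0 = 1 - (-0.5 + 0.5i)*(-0.1) = 0.95 + 0.05i
Step 3: |z0 - a|^2 = 0.4^2 + 0.5^2 = 0.41; |1 - conj(a)*z0|^2 = 0.95^2 + 0.05^2 = 0.905
Step 4: |B_a(-0.1)| = sqrt(0.41 / 0.905) = sqrt(0.453039)
Step 5: = 0.6731

0.6731


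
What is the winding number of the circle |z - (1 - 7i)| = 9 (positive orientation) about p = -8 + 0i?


Step 1: Center c = (1, -7), radius = 9
Step 2: |p - c|^2 = (-9)^2 + 7^2 = 130
Step 3: r^2 = 81
Step 4: |p-c| > r so winding number = 0

0


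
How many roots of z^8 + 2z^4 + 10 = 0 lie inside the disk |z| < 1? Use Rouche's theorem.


Step 1: On |z| = 1 the three terms have sizes |z^8| = 1^8 = 1, |2z^4| = 2*1^4 = 2, |10| = 10
Step 2: The dominant term is g(z) = 10; let h(z) = z^8 + 2z^4 so f = g + h
Step 3: On |z| = 1: |g| = 10 and |h| <= 1 + 2 = 3
Step 4: Since 10 > 3, |h| < |g| on |z| = 1, so by Rouche f has the same number of zeros as g inside |z| < 1
Step 5: g(z) = 10 is a nonzero constant with no zeros inside |z| < 1. Answer = 0

0


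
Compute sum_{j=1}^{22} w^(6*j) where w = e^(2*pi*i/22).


Step 1: The sum sum_{j=1}^{n} w^(k*j) equals n if n | k, else 0.
Step 2: Here n = 22, k = 6
Step 3: Does n divide k? 22 | 6 -> False
Step 4: Sum = 0

0


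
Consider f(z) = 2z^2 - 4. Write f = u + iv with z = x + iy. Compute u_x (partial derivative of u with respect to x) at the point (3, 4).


Step 1: f(z) = 2(x+iy)^2 - 4
Step 2: u = 2(x^2 - y^2) - 4
Step 3: u_x = 4x + 0
Step 4: At (3, 4): u_x = 12 + 0 = 12

12


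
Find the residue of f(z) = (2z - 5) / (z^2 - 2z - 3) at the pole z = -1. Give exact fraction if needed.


Step 1: Q(z) = z^2 - 2z - 3 = (z + 1)(z - 3)
Step 2: Q'(z) = 2z - 2
Step 3: Q'(-1) = -4, P(-1) = -7
Step 4: Res = P(-1)/Q'(-1) = -7/(-4) = 7/4

7/4


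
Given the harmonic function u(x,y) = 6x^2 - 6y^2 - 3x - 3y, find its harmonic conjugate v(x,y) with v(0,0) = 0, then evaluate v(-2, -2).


Step 1: v_x = -u_y = 12y + 3
Step 2: v_y = u_x = 12x - 3
Step 3: v = 12xy + 3x - 3y + C
Step 4: v(0,0) = 0 => C = 0
Step 5: v(-2, -2) = 48

48


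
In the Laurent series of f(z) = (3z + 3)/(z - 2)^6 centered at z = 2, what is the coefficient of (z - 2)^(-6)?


Step 1: Write the numerator in powers of (z - 2): 3z + 3 = 3(z - 2) + (3*2 + 3) = 3(z - 2) + 9
Step 2: Divide by (z - 2)^6: f(z) = 9(z - 2)^(-6) + 3(z - 2)^(-5)
Step 3: This finite sum is the Laurent series of f about z = 2.
Step 4: Coefficient of (z - 2)^(-6) = 3*2 + 3 = 9

9


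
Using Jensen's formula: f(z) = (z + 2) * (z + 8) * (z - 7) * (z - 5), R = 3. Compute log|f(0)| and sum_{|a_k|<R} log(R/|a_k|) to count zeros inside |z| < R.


Jensen's formula: (1/2pi)*integral log|f(Re^it)|dt = log|f(0)| + sum_{|a_k|<R} log(R/|a_k|)
Step 1: f(0) = 2 * 8 * (-7) * (-5) = 560
Step 2: log|f(0)| = log|-2| + log|-8| + log|7| + log|5| = 6.3279
Step 3: Zeros inside |z| < 3: -2
Step 4: Jensen sum = log(3/2) = 0.4055
Step 5: n(R) = number of terms in the Jensen sum = count of zeros inside |z| < 3 = 1

1


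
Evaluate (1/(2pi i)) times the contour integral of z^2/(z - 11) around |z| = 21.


Step 1: f(z) = z^2, a = 11 is inside |z| = 21
Step 2: By Cauchy integral formula: (1/(2pi*i)) * integral = f(a)
Step 3: f(11) = 11^2 = 121

121


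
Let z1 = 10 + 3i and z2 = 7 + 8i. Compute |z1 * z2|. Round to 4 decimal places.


Step 1: |z1| = sqrt(10^2 + 3^2) = sqrt(109)
Step 2: |z2| = sqrt(7^2 + 8^2) = sqrt(113)
Step 3: |z1*z2| = |z1|*|z2| = sqrt(109) * sqrt(113) = sqrt(109 * 113) = sqrt(12317)
Step 4: = 110.982

110.982


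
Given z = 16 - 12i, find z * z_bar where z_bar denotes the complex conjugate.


Step 1: conj(z) = 16 + 12i
Step 2: z * conj(z) = 16^2 + (-12)^2
Step 3: = 256 + 144 = 400

400


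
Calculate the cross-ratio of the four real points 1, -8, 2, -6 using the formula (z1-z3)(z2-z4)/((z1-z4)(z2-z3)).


Step 1: (z1-z3)(z2-z4) = (-1) * (-2) = 2
Step 2: (z1-z4)(z2-z3) = 7 * (-10) = -70
Step 3: Cross-ratio = -2/70 = -1/35

-1/35


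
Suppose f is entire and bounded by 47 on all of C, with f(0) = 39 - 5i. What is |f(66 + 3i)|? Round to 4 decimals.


Step 1: By Liouville's theorem, a bounded entire function is constant.
Step 2: f(z) = f(0) = 39 - 5i for all z.
Step 3: |f(w)| = |39 - 5i| = sqrt(1521 + 25)
Step 4: = 39.3192

39.3192


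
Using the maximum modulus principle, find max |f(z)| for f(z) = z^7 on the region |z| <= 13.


Step 1: On |z| = 13, |f(z)| = |z|^7 = 13^7
Step 2: By maximum modulus principle, maximum is on boundary.
Step 3: Maximum = 62748517 = 62748517

62748517


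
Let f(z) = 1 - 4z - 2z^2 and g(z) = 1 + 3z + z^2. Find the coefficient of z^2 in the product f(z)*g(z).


Step 1: z^2 term in f*g comes from: (1)*(z^2) + (-4z)*(3z) + (-2z^2)*(1)
Step 2: = 1 - 12 - 2
Step 3: = -13

-13


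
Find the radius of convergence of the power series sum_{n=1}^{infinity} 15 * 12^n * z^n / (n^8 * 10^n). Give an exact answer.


Step 1: General term a_n = 15 * 12^n / (n^8 * 10^n)
Step 2: By the root test, |a_n|^(1/n) = 15^(1/n) * 12 / (n^(8/n) * 10) -> 12/10 as n -> infinity (since 15^(1/n) -> 1 and n^(8/n) -> 1)
Step 3: R = 1/lim|a_n|^(1/n) = 10/12 = 5/6

5/6


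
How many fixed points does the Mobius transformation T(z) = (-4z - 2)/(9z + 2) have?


Step 1: Fixed points satisfy T(z) = z
Step 2: 9z^2 + 6z + 2 = 0
Step 3: Discriminant = 6^2 - 4*9*2 = -36
Step 4: Number of fixed points = 2

2


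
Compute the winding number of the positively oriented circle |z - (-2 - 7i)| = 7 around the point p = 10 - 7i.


Step 1: Center c = (-2, -7), radius = 7
Step 2: |p - c|^2 = 12^2 + 0^2 = 144
Step 3: r^2 = 49
Step 4: |p-c| > r so winding number = 0

0


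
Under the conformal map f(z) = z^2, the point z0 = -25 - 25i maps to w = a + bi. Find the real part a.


Step 1: z0 = -25 - 25i
Step 2: z0^2 = (-25)^2 - (-25)^2 + 1250i
Step 3: real part = 625 - 625 = 0

0


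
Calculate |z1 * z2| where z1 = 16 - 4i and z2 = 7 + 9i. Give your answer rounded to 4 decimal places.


Step 1: |z1| = sqrt(16^2 + (-4)^2) = sqrt(272)
Step 2: |z2| = sqrt(7^2 + 9^2) = sqrt(130)
Step 3: |z1*z2| = |z1|*|z2| = sqrt(272) * sqrt(130) = sqrt(272 * 130) = sqrt(35360)
Step 4: = 188.0425

188.0425


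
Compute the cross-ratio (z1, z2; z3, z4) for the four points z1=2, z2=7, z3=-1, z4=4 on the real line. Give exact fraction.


Step 1: (z1-z3)(z2-z4) = 3 * 3 = 9
Step 2: (z1-z4)(z2-z3) = (-2) * 8 = -16
Step 3: Cross-ratio = -9/16 = -9/16

-9/16


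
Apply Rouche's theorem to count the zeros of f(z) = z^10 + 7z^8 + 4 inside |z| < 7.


Step 1: On |z| = 7 the three terms have sizes |z^10| = 7^10 = 282475249, |7z^8| = 7*7^8 = 40353607, |4| = 4
Step 2: The dominant term is g(z) = z^10; let h(z) = 7z^8 + 4 so f = g + h
Step 3: On |z| = 7: |g| = 282475249 and |h| <= 40353607 + 4 = 40353611
Step 4: Since 282475249 > 40353611, |h| < |g| on |z| = 7, so by Rouche f has the same number of zeros as g inside |z| < 7
Step 5: g(z) = z^10 has 10 zeros (all at the origin) inside |z| < 7. Answer = 10

10


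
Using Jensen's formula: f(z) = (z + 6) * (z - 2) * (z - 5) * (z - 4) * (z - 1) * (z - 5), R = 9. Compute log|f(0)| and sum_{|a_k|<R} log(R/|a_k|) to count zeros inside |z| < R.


Jensen's formula: (1/2pi)*integral log|f(Re^it)|dt = log|f(0)| + sum_{|a_k|<R} log(R/|a_k|)
Step 1: f(0) = 6 * (-2) * (-5) * (-4) * (-1) * (-5) = -1200
Step 2: log|f(0)| = log|-6| + log|2| + log|5| + log|4| + log|1| + log|5| = 7.0901
Step 3: Zeros inside |z| < 9: -6, 2, 5, 4, 1, 5
Step 4: Jensen sum = log(9/6) + log(9/2) + log(9/5) + log(9/4) + log(9/1) + log(9/5) = 6.0933
Step 5: n(R) = number of terms in the Jensen sum = count of zeros inside |z| < 9 = 6

6


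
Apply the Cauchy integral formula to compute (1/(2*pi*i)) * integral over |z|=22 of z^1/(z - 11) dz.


Step 1: f(z) = z^1, a = 11 is inside |z| = 22
Step 2: By Cauchy integral formula: (1/(2pi*i)) * integral = f(a)
Step 3: f(11) = 11^1 = 11

11


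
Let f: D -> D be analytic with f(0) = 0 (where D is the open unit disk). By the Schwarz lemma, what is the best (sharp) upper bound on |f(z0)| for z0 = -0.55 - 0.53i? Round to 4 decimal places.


Step 1: Schwarz lemma: if f: D -> D is analytic with f(0) = 0, then |f(z)| <= |z| for all z in D, and this is sharp (f(z) = z).
Step 2: |z0|^2 = (-0.55)^2 + (-0.53)^2 = 0.5834
Step 3: |z0| = sqrt(0.5834) = 0.763806
Step 4: Best bound = |z0| = 0.7638

0.7638


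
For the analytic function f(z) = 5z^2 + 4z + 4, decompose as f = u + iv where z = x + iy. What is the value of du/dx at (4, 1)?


Step 1: f(z) = 5(x+iy)^2 + 4(x+iy) + 4
Step 2: u = 5(x^2 - y^2) + 4x + 4
Step 3: u_x = 10x + 4
Step 4: At (4, 1): u_x = 40 + 4 = 44

44


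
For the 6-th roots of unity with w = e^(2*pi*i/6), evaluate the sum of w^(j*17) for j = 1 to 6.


Step 1: The sum sum_{j=1}^{n} w^(k*j) equals n if n | k, else 0.
Step 2: Here n = 6, k = 17
Step 3: Does n divide k? 6 | 17 -> False
Step 4: Sum = 0

0


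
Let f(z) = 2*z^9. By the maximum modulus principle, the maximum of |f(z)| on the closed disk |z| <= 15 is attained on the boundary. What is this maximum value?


Step 1: On |z| = 15, |f(z)| = 2 * |z|^9 = 2 * 15^9
Step 2: By maximum modulus principle, maximum is on boundary.
Step 3: Maximum = 2 * 38443359375 = 76886718750

76886718750


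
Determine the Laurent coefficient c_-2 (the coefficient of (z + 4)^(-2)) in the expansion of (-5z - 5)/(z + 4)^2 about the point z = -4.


Step 1: Write the numerator in powers of (z + 4): -5z - 5 = -5(z + 4) + (-5*(-4) - 5) = -5(z + 4) + 15
Step 2: Divide by (z + 4)^2: f(z) = 15(z + 4)^(-2) - 5(z + 4)^(-1)
Step 3: This finite sum is the Laurent series of f about z = -4.
Step 4: Coefficient of (z + 4)^(-2) = -5*(-4) - 5 = 15

15


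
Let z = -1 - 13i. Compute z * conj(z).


Step 1: conj(z) = -1 + 13i
Step 2: z * conj(z) = (-1)^2 + (-13)^2
Step 3: = 1 + 169 = 170

170


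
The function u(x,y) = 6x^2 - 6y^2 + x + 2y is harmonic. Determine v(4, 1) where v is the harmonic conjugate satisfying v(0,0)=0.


Step 1: v_x = -u_y = 12y - 2
Step 2: v_y = u_x = 12x + 1
Step 3: v = 12xy - 2x + y + C
Step 4: v(0,0) = 0 => C = 0
Step 5: v(4, 1) = 41

41


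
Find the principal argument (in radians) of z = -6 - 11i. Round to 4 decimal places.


Step 1: z = -6 - 11i
Step 2: arg(z) = atan2(-11, -6)
Step 3: arg(z) = -2.0701

-2.0701


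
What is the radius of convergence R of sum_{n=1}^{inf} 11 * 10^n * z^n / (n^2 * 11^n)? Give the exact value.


Step 1: General term a_n = 11 * 10^n / (n^2 * 11^n)
Step 2: By the root test, |a_n|^(1/n) = 11^(1/n) * 10 / (n^(2/n) * 11) -> 10/11 as n -> infinity (since 11^(1/n) -> 1 and n^(2/n) -> 1)
Step 3: R = 1/lim|a_n|^(1/n) = 11/10

11/10


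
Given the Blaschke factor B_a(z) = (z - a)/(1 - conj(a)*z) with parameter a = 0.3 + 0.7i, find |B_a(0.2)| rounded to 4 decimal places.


Step 1: Numerator z0 - a = 0.2 - (0.3 + 0.7i) = -0.1 - 0.7i
Step 2: Denominator 1 - conj(a)*z0 = 1 - (0.3 - 0.7i)*0.2 = 0.94 + 0.14i
Step 3: |z0 - a|^2 = (-0.1)^2 + (-0.7)^2 = 0.5; |1 - conj(a)*z0|^2 = 0.94^2 + 0.14^2 = 0.9032
Step 4: |B_a(0.2)| = sqrt(0.5 / 0.9032) = sqrt(0.553587)
Step 5: = 0.744

0.744


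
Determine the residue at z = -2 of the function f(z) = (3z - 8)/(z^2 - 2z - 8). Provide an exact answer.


Step 1: Q(z) = z^2 - 2z - 8 = (z + 2)(z - 4)
Step 2: Q'(z) = 2z - 2
Step 3: Q'(-2) = -6, P(-2) = -14
Step 4: Res = P(-2)/Q'(-2) = -14/(-6) = 7/3

7/3


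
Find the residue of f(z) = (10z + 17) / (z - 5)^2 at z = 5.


Step 1: Pole of order 2 at z = 5
Step 2: Res = lim d/dz [(z - 5)^2 * f(z)] as z -> 5
Step 3: (z - 5)^2 * f(z) = 10z + 17
Step 4: d/dz[10z + 17] = 10

10


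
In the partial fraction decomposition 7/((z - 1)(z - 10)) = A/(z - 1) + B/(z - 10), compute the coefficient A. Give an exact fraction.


Step 1: Multiply both sides by (z - 1) and set z = 1
Step 2: A = 7 / (1 - 10)
Step 3: A = 7 / (-9)
Step 4: A = -7/9

-7/9


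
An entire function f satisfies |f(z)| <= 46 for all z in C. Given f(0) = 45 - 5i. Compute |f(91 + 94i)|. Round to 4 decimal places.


Step 1: By Liouville's theorem, a bounded entire function is constant.
Step 2: f(z) = f(0) = 45 - 5i for all z.
Step 3: |f(w)| = |45 - 5i| = sqrt(2025 + 25)
Step 4: = 45.2769

45.2769


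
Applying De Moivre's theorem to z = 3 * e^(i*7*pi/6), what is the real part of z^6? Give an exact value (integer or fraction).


Step 1: By De Moivre's theorem, z^6 = 3^6 * e^(i*6*7*pi/6) = 729 * (cos(7*pi) + i*sin(7*pi))
Step 2: |z|^6 = 3^6 = 729
Step 3: Reduce the angle mod 2*pi: 7*pi - 6*pi = pi
Step 4: cos(pi) = -1
Step 5: Re(z^6) = 729 * (-1) = -729

-729


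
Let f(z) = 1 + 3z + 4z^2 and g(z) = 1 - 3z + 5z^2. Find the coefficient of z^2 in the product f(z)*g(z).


Step 1: z^2 term in f*g comes from: (1)*(5z^2) + (3z)*(-3z) + (4z^2)*(1)
Step 2: = 5 - 9 + 4
Step 3: = 0

0


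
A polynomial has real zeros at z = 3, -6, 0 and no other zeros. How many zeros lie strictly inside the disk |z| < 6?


Step 1: Check each root:
  z = 3: |3| = 3 < 6
  z = -6: |-6| = 6 >= 6
  z = 0: |0| = 0 < 6
Step 2: Count = 2

2


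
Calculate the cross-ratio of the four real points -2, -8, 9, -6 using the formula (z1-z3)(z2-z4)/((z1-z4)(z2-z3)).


Step 1: (z1-z3)(z2-z4) = (-11) * (-2) = 22
Step 2: (z1-z4)(z2-z3) = 4 * (-17) = -68
Step 3: Cross-ratio = -22/68 = -11/34

-11/34


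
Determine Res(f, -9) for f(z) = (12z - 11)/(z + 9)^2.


Step 1: Pole of order 2 at z = -9
Step 2: Res = lim d/dz [(z + 9)^2 * f(z)] as z -> -9
Step 3: (z + 9)^2 * f(z) = 12z - 11
Step 4: d/dz[12z - 11] = 12

12


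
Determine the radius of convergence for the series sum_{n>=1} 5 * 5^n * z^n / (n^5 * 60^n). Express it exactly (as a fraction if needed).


Step 1: General term a_n = 5 * 5^n / (n^5 * 60^n)
Step 2: By the root test, |a_n|^(1/n) = 5^(1/n) * 5 / (n^(5/n) * 60) -> 5/60 as n -> infinity (since 5^(1/n) -> 1 and n^(5/n) -> 1)
Step 3: R = 1/lim|a_n|^(1/n) = 60/5 = 12

12


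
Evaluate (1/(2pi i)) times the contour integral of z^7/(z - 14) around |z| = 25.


Step 1: f(z) = z^7, a = 14 is inside |z| = 25
Step 2: By Cauchy integral formula: (1/(2pi*i)) * integral = f(a)
Step 3: f(14) = 14^7 = 105413504

105413504


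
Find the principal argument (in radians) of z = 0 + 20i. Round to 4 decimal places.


Step 1: z = 0 + 20i
Step 2: arg(z) = atan2(20, 0)
Step 3: arg(z) = 1.5708

1.5708


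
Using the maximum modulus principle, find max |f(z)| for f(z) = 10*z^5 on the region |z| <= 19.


Step 1: On |z| = 19, |f(z)| = 10 * |z|^5 = 10 * 19^5
Step 2: By maximum modulus principle, maximum is on boundary.
Step 3: Maximum = 10 * 2476099 = 24760990

24760990


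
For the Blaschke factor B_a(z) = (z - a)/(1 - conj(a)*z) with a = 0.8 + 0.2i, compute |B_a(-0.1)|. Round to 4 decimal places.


Step 1: Numerator z0 - a = -0.1 - (0.8 + 0.2i) = -0.9 - 0.2i
Step 2: Denominator 1 - conj(a)*z0 = 1 - (0.8 - 0.2i)*(-0.1) = 1.08 - 0.02i
Step 3: |z0 - a|^2 = (-0.9)^2 + (-0.2)^2 = 0.85; |1 - conj(a)*z0|^2 = 1.08^2 + (-0.02)^2 = 1.1668
Step 4: |B_a(-0.1)| = sqrt(0.85 / 1.1668) = sqrt(0.728488)
Step 5: = 0.8535

0.8535


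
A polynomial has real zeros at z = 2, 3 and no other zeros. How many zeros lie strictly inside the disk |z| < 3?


Step 1: Check each root:
  z = 2: |2| = 2 < 3
  z = 3: |3| = 3 >= 3
Step 2: Count = 1

1


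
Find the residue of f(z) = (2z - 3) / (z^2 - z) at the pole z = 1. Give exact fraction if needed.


Step 1: Q(z) = z^2 - z = (z - 1)(z)
Step 2: Q'(z) = 2z - 1
Step 3: Q'(1) = 1, P(1) = -1
Step 4: Res = P(1)/Q'(1) = -1/1 = -1

-1


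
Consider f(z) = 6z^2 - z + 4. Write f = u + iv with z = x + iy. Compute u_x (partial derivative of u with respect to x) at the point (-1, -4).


Step 1: f(z) = 6(x+iy)^2 - (x+iy) + 4
Step 2: u = 6(x^2 - y^2) - x + 4
Step 3: u_x = 12x - 1
Step 4: At (-1, -4): u_x = -12 - 1 = -13

-13


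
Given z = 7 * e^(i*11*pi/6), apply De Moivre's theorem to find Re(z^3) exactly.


Step 1: By De Moivre's theorem, z^3 = 7^3 * e^(i*3*11*pi/6) = 343 * (cos(11*pi/2) + i*sin(11*pi/2))
Step 2: |z|^3 = 7^3 = 343
Step 3: Reduce the angle mod 2*pi: 11*pi/2 - 4*pi = 3*pi/2
Step 4: cos(3*pi/2) = 0
Step 5: Re(z^3) = 343 * 0 = 0

0


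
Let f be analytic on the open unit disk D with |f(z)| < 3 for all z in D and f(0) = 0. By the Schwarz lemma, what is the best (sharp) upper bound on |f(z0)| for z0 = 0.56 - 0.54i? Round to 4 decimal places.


Step 1: g = f/3 maps D -> D with g(0) = 0, so by the Schwarz lemma |g(z)| <= |z|, i.e. |f(z)| <= 3|z|; this is sharp (f(z) = 3z).
Step 2: |z0|^2 = 0.56^2 + (-0.54)^2 = 0.6052
Step 3: |z0| = sqrt(0.6052) = 0.777946
Step 4: Best bound = 3 * |z0| = 3 * 0.777946 = 2.3338

2.3338


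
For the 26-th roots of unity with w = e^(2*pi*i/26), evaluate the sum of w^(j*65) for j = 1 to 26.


Step 1: The sum sum_{j=1}^{n} w^(k*j) equals n if n | k, else 0.
Step 2: Here n = 26, k = 65
Step 3: Does n divide k? 26 | 65 -> False
Step 4: Sum = 0

0


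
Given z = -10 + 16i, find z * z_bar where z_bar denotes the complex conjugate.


Step 1: conj(z) = -10 - 16i
Step 2: z * conj(z) = (-10)^2 + 16^2
Step 3: = 100 + 256 = 356

356


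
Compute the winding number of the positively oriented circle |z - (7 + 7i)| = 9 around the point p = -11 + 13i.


Step 1: Center c = (7, 7), radius = 9
Step 2: |p - c|^2 = (-18)^2 + 6^2 = 360
Step 3: r^2 = 81
Step 4: |p-c| > r so winding number = 0

0


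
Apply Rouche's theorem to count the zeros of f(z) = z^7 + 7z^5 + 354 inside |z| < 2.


Step 1: On |z| = 2 the three terms have sizes |z^7| = 2^7 = 128, |7z^5| = 7*2^5 = 224, |354| = 354
Step 2: The dominant term is g(z) = 354; let h(z) = z^7 + 7z^5 so f = g + h
Step 3: On |z| = 2: |g| = 354 and |h| <= 128 + 224 = 352
Step 4: Since 354 > 352, |h| < |g| on |z| = 2, so by Rouche f has the same number of zeros as g inside |z| < 2
Step 5: g(z) = 354 is a nonzero constant with no zeros inside |z| < 2. Answer = 0

0


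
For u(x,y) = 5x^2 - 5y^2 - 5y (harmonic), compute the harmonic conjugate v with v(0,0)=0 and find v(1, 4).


Step 1: v_x = -u_y = 10y + 5
Step 2: v_y = u_x = 10x + 0
Step 3: v = 10xy + 5x + C
Step 4: v(0,0) = 0 => C = 0
Step 5: v(1, 4) = 45

45


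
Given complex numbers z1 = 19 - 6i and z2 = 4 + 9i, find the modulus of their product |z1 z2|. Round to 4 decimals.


Step 1: |z1| = sqrt(19^2 + (-6)^2) = sqrt(397)
Step 2: |z2| = sqrt(4^2 + 9^2) = sqrt(97)
Step 3: |z1*z2| = |z1|*|z2| = sqrt(397) * sqrt(97) = sqrt(397 * 97) = sqrt(38509)
Step 4: = 196.2371

196.2371


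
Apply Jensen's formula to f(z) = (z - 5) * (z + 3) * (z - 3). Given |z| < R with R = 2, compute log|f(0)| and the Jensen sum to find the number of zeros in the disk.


Jensen's formula: (1/2pi)*integral log|f(Re^it)|dt = log|f(0)| + sum_{|a_k|<R} log(R/|a_k|)
Step 1: f(0) = (-5) * 3 * (-3) = 45
Step 2: log|f(0)| = log|5| + log|-3| + log|3| = 3.8067
Step 3: Zeros inside |z| < 2: none
Step 4: Jensen sum = (empty sum) = 0
Step 5: n(R) = number of terms in the Jensen sum = count of zeros inside |z| < 2 = 0

0


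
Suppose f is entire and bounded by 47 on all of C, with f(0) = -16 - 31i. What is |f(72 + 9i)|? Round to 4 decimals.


Step 1: By Liouville's theorem, a bounded entire function is constant.
Step 2: f(z) = f(0) = -16 - 31i for all z.
Step 3: |f(w)| = |-16 - 31i| = sqrt(256 + 961)
Step 4: = 34.8855

34.8855


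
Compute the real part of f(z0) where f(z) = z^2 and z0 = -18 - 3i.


Step 1: z0 = -18 - 3i
Step 2: z0^2 = (-18)^2 - (-3)^2 + 108i
Step 3: real part = 324 - 9 = 315

315


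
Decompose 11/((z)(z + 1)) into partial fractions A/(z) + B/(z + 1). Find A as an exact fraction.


Step 1: Multiply both sides by (z) and set z = 0
Step 2: A = 11 / (0 + 1)
Step 3: A = 11 / 1
Step 4: A = 11

11


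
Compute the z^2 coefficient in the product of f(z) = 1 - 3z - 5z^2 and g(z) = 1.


Step 1: z^2 term in f*g comes from: (1)*(0) + (-3z)*(0) + (-5z^2)*(1)
Step 2: = 0 + 0 - 5
Step 3: = -5

-5


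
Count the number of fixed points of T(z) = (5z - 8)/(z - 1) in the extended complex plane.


Step 1: Fixed points satisfy T(z) = z
Step 2: z^2 - 6z + 8 = 0
Step 3: Discriminant = (-6)^2 - 4*1*8 = 4
Step 4: Number of fixed points = 2

2


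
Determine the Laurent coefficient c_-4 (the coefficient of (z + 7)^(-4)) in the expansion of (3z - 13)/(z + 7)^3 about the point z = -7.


Step 1: Write the numerator in powers of (z + 7): 3z - 13 = 3(z + 7) + (3*(-7) - 13) = 3(z + 7) - 34
Step 2: Divide by (z + 7)^3: f(z) = -34(z + 7)^(-3) + 3(z + 7)^(-2)
Step 3: This finite sum is the Laurent series of f about z = -7.
Step 4: Only the powers -3 and -2 appear, so the coefficient of (z + 7)^(-4) = 0

0


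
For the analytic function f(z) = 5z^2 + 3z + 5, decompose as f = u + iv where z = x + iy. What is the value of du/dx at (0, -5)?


Step 1: f(z) = 5(x+iy)^2 + 3(x+iy) + 5
Step 2: u = 5(x^2 - y^2) + 3x + 5
Step 3: u_x = 10x + 3
Step 4: At (0, -5): u_x = 0 + 3 = 3

3


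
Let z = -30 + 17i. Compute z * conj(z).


Step 1: conj(z) = -30 - 17i
Step 2: z * conj(z) = (-30)^2 + 17^2
Step 3: = 900 + 289 = 1189

1189


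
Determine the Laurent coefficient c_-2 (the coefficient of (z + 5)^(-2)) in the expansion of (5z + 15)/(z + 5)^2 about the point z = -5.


Step 1: Write the numerator in powers of (z + 5): 5z + 15 = 5(z + 5) + (5*(-5) + 15) = 5(z + 5) - 10
Step 2: Divide by (z + 5)^2: f(z) = -10(z + 5)^(-2) + 5(z + 5)^(-1)
Step 3: This finite sum is the Laurent series of f about z = -5.
Step 4: Coefficient of (z + 5)^(-2) = 5*(-5) + 15 = -10

-10


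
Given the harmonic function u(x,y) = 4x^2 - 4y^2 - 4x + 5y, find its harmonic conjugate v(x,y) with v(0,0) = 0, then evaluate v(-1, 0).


Step 1: v_x = -u_y = 8y - 5
Step 2: v_y = u_x = 8x - 4
Step 3: v = 8xy - 5x - 4y + C
Step 4: v(0,0) = 0 => C = 0
Step 5: v(-1, 0) = 5

5


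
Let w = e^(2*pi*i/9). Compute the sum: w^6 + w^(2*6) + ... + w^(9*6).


Step 1: The sum sum_{j=1}^{n} w^(k*j) equals n if n | k, else 0.
Step 2: Here n = 9, k = 6
Step 3: Does n divide k? 9 | 6 -> False
Step 4: Sum = 0

0


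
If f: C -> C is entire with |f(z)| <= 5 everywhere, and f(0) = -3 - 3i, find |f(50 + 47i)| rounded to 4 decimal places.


Step 1: By Liouville's theorem, a bounded entire function is constant.
Step 2: f(z) = f(0) = -3 - 3i for all z.
Step 3: |f(w)| = |-3 - 3i| = sqrt(9 + 9)
Step 4: = 4.2426

4.2426


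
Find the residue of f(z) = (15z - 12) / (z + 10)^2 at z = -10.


Step 1: Pole of order 2 at z = -10
Step 2: Res = lim d/dz [(z + 10)^2 * f(z)] as z -> -10
Step 3: (z + 10)^2 * f(z) = 15z - 12
Step 4: d/dz[15z - 12] = 15

15


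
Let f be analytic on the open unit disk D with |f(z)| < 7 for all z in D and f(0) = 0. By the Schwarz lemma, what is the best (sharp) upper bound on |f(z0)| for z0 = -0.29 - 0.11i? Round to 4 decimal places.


Step 1: g = f/7 maps D -> D with g(0) = 0, so by the Schwarz lemma |g(z)| <= |z|, i.e. |f(z)| <= 7|z|; this is sharp (f(z) = 7z).
Step 2: |z0|^2 = (-0.29)^2 + (-0.11)^2 = 0.0962
Step 3: |z0| = sqrt(0.0962) = 0.310161
Step 4: Best bound = 7 * |z0| = 7 * 0.310161 = 2.1711

2.1711


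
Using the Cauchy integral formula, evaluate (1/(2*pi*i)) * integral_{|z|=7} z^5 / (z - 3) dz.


Step 1: f(z) = z^5, a = 3 is inside |z| = 7
Step 2: By Cauchy integral formula: (1/(2pi*i)) * integral = f(a)
Step 3: f(3) = 3^5 = 243

243


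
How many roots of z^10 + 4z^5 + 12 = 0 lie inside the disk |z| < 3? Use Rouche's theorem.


Step 1: On |z| = 3 the three terms have sizes |z^10| = 3^10 = 59049, |4z^5| = 4*3^5 = 972, |12| = 12
Step 2: The dominant term is g(z) = z^10; let h(z) = 4z^5 + 12 so f = g + h
Step 3: On |z| = 3: |g| = 59049 and |h| <= 972 + 12 = 984
Step 4: Since 59049 > 984, |h| < |g| on |z| = 3, so by Rouche f has the same number of zeros as g inside |z| < 3
Step 5: g(z) = z^10 has 10 zeros (all at the origin) inside |z| < 3. Answer = 10

10


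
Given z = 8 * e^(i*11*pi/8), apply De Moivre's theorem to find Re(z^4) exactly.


Step 1: By De Moivre's theorem, z^4 = 8^4 * e^(i*4*11*pi/8) = 4096 * (cos(11*pi/2) + i*sin(11*pi/2))
Step 2: |z|^4 = 8^4 = 4096
Step 3: Reduce the angle mod 2*pi: 11*pi/2 - 4*pi = 3*pi/2
Step 4: cos(3*pi/2) = 0
Step 5: Re(z^4) = 4096 * 0 = 0

0


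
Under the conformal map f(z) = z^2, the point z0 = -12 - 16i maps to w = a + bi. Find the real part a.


Step 1: z0 = -12 - 16i
Step 2: z0^2 = (-12)^2 - (-16)^2 + 384i
Step 3: real part = 144 - 256 = -112

-112
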